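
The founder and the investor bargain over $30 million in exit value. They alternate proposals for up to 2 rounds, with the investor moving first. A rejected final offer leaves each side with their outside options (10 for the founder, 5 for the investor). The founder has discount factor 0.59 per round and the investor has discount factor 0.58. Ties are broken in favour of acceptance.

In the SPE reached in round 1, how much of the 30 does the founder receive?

Round 2 (the founder proposes): the investor gets 5 if talks fail, so the founder offers 5 and keeps 25.
Round 1 (the investor proposes): the founder can get 25 next round, worth 0.59 × 25 = 14.75 now, so the investor offers 14.75, keeping 15.25.

14.75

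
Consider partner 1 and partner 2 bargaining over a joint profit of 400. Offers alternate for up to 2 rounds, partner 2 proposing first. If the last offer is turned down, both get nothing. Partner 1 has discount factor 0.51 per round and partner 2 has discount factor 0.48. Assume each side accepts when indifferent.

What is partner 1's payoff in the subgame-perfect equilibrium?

Round 2 (partner 1 proposes): rejection yields 0 for partner 2; partner 1 offers 0 and keeps 400.
Round 1 (partner 2 proposes): partner 1 can get 400 next round, worth 0.51 × 400 = 204 now. Partner 2 offers 204 and keeps 400 − 204 = 196.

204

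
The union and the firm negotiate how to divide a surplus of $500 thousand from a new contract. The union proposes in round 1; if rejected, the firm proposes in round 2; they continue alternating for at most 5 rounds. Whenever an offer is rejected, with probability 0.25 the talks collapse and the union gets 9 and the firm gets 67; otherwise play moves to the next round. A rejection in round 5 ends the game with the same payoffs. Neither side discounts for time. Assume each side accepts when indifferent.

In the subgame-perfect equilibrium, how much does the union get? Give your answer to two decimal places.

308.78

By backward induction:
Round 5 (the union proposes): the firm gets 67 if talks fail, so the union offers 67 and keeps 433.
Round 4 (the firm proposes): rejecting gives the union an expected 0.75 × 433 + 0.25 × 9 = 327; the firm offers that and keeps 173.
Round 3 (the union proposes): rejecting gives the firm an expected 0.75 × 173 + 0.25 × 67 = 146.5. The union offers 146.5 and keeps 500 − 146.5 = 353.5.
Round 2 (the firm proposes): rejecting gives the union an expected 0.75 × 353.5 + 0.25 × 9 = 267.375. The firm offers 267.375 and keeps 500 − 267.375 = 232.625.
Round 1 (the union proposes): rejecting gives the firm an expected 0.75 × 232.625 + 0.25 × 67 = 191.21875; the union offers that and keeps 308.78125.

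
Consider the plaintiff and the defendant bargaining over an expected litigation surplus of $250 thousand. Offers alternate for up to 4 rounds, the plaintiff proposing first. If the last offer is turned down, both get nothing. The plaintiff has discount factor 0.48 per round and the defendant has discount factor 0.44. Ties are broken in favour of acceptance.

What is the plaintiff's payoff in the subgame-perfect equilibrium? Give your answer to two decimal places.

169.57

Round 4 (the defendant proposes): the plaintiff will accept anything ≥ 0, so the defendant offers 0 and keeps 250.
Round 3 (the plaintiff proposes): the defendant can get 250 next round, worth 0.44 × 250 = 110 now; the plaintiff offers that and keeps 140.
Round 2 (the defendant proposes): the plaintiff can get 140 next round, worth 0.48 × 140 = 67.2 now; the defendant offers that and keeps 182.8.
Round 1 (the plaintiff proposes): the defendant can get 182.8 next round, worth 0.44 × 182.8 = 80.432 now, so the plaintiff offers 80.432, keeping 169.568.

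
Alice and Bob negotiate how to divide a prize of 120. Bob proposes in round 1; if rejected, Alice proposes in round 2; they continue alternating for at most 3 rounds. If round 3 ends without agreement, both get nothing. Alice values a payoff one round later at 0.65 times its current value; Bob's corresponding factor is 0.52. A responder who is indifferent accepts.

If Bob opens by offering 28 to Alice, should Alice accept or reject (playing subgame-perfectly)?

Reject

Work out Alice's continuation value if the offer is rejected.
Round 3 (Bob proposes): Alice will accept anything ≥ 0, so Bob offers 0 and keeps 120.
Round 2 (Alice proposes): Bob can get 120 next round, worth 0.52 × 120 = 62.4 now, so Alice offers 62.4, keeping 57.6.
So by rejecting in round 1, Alice gets 57.6 next round, worth 0.65 × 57.6 = 37.44 now.
Offer 28 < 37.44, so Alice rejects.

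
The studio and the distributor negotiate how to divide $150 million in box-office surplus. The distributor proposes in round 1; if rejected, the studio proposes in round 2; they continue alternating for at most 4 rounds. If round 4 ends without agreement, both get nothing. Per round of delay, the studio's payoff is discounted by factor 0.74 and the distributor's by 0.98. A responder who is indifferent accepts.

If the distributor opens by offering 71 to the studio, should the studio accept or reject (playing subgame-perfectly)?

Work out the studio's continuation value if the offer is rejected.
Round 4 (the studio proposes): the distributor will accept anything ≥ 0, so the studio offers 0 and keeps 150.
Round 3 (the distributor proposes): the studio can get 150 next round, worth 0.74 × 150 = 111 now. The distributor offers 111 and keeps 150 − 111 = 39.
Round 2 (the studio proposes): the distributor can get 39 next round, worth 0.98 × 39 = 38.22 now, so the studio offers 38.22, keeping 111.78.
So by rejecting in round 1, the studio gets 111.78 next round, worth 0.74 × 111.78 = 82.7172 now.
Offer 71 < 82.7172, so the studio rejects.

Reject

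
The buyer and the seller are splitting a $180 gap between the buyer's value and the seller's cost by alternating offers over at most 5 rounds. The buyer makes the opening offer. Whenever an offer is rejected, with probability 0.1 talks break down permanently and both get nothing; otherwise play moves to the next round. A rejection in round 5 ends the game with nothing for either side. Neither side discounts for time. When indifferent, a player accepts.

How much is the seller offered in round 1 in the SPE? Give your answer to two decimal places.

29.32

Round 5 (the buyer proposes): rejection yields 0 for the seller; the buyer offers 0 and keeps 180.
Round 4 (the seller proposes): rejecting gives the buyer an expected 0.9 × 180 = 162. The seller offers 162 and keeps 180 − 162 = 18.
Round 3 (the buyer proposes): rejecting gives the seller an expected 0.9 × 18 = 16.2, so the buyer offers 16.2, keeping 163.8.
Round 2 (the seller proposes): rejecting gives the buyer an expected 0.9 × 163.8 = 147.42; the seller offers that and keeps 32.58.
Round 1 (the buyer proposes): rejecting gives the seller an expected 0.9 × 32.58 = 29.322. The buyer offers 29.322 and keeps 180 − 29.322 = 150.678.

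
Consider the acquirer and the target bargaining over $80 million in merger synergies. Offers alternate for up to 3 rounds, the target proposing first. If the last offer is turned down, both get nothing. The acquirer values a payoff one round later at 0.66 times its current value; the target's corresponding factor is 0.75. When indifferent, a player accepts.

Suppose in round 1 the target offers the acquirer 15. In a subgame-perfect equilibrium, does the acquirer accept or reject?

Round 3 (the target proposes): the acquirer will accept anything ≥ 0, so the target offers 0 and keeps 80.
Round 2 (the acquirer proposes): the target can get 80 next round, worth 0.75 × 80 = 60 now; the acquirer offers that and keeps 20.
So by rejecting in round 1, the acquirer gets 20 next round, worth 0.66 × 20 = 13.2 now.
Offer 15 ≥ 13.2, so the acquirer accepts.

Accept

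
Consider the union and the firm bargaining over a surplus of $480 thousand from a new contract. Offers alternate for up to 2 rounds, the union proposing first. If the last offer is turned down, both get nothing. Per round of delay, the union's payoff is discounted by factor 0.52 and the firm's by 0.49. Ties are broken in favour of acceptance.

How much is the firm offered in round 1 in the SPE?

235.2

Round 2 (the firm proposes): the union will accept anything ≥ 0, so the firm offers 0 and keeps 480.
Round 1 (the union proposes): the firm can get 480 next round, worth 0.49 × 480 = 235.2 now; the union offers that and keeps 244.8.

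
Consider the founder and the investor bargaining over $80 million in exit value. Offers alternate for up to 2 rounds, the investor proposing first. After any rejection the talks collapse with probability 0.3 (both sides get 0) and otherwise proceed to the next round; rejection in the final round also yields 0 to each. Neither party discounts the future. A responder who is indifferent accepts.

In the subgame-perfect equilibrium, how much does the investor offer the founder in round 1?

By backward induction:
Round 2 (the founder proposes): the investor will accept anything ≥ 0, so the founder offers 0 and keeps 80.
Round 1 (the investor proposes): rejecting gives the founder an expected 0.7 × 80 = 56; the investor offers that and keeps 24.

56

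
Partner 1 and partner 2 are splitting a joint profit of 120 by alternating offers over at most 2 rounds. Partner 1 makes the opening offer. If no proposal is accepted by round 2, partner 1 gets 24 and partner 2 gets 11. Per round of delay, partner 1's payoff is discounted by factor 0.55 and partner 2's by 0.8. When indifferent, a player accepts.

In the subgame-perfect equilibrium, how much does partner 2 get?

76.8

Round 2 (partner 2 proposes): partner 1 gets 24 if talks fail, so partner 2 offers 24 and keeps 96.
Round 1 (partner 1 proposes): partner 2 can get 96 next round, worth 0.8 × 96 = 76.8 now; partner 1 offers that and keeps 43.2.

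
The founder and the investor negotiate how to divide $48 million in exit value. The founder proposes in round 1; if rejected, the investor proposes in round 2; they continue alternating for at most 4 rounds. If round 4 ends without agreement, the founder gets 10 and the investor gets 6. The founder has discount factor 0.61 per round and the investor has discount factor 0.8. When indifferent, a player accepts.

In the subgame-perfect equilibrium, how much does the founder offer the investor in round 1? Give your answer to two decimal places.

29.81

Work backward from the last round.
Round 4 (the investor proposes): the founder gets 10 if talks fail, so the investor offers 10 and keeps 38.
Round 3 (the founder proposes): the investor can get 38 next round, worth 0.8 × 38 = 30.4 now. The founder offers 30.4 and keeps 48 − 30.4 = 17.6.
Round 2 (the investor proposes): the founder can get 17.6 next round, worth 0.61 × 17.6 = 10.736 now, so the investor offers 10.736, keeping 37.264.
Round 1 (the founder proposes): the investor can get 37.264 next round, worth 0.8 × 37.264 = 29.8112 now; the founder offers that and keeps 18.1888.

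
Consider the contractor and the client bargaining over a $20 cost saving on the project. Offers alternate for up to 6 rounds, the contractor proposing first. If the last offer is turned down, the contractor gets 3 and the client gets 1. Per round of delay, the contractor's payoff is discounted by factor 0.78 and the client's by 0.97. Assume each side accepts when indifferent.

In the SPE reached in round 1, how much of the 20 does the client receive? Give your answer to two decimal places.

16.94

Round 6 (the client proposes): the contractor gets 3 if talks fail, so the client offers 3 and keeps 17.
Round 5 (the contractor proposes): the client can get 17 next round, worth 0.97 × 17 = 16.49 now. The contractor offers 16.49 and keeps 20 − 16.49 = 3.51.
Round 4 (the client proposes): the contractor can get 3.51 next round, worth 0.78 × 3.51 = 2.7378 now; the client offers that and keeps 17.2622.
Round 3 (the contractor proposes): the client can get 17.2622 next round, worth 0.97 × 17.2622 = 16.744334 now; the contractor offers that and keeps 3.255666.
Round 2 (the client proposes): the contractor can get 3.255666 next round, worth 0.78 × 3.255666 = 2.53941948 now; the client offers that and keeps 17.46058052.
Round 1 (the contractor proposes): the client can get 17.46058052 next round, worth 0.97 × 17.46058052 = 16.9367631044 now; the contractor offers that and keeps 3.0632368956.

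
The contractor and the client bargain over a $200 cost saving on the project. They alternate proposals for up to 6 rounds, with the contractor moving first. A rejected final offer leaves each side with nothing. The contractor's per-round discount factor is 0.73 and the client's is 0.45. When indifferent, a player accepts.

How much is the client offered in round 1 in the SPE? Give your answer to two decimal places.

By backward induction:
Round 6 (the client proposes): rejection yields 0 for the contractor; the client offers 0 and keeps 200.
Round 5 (the contractor proposes): the client can get 200 next round, worth 0.45 × 200 = 90 now. The contractor offers 90 and keeps 200 − 90 = 110.
Round 4 (the client proposes): the contractor can get 110 next round, worth 0.73 × 110 = 80.3 now, so the client offers 80.3, keeping 119.7.
Round 3 (the contractor proposes): the client can get 119.7 next round, worth 0.45 × 119.7 = 53.865 now, so the contractor offers 53.865, keeping 146.135.
Round 2 (the client proposes): the contractor can get 146.135 next round, worth 0.73 × 146.135 = 106.67855 now. The client offers 106.67855 and keeps 200 − 106.67855 = 93.32145.
Round 1 (the contractor proposes): the client can get 93.32145 next round, worth 0.45 × 93.32145 = 41.9946525 now, so the contractor offers 41.9946525, keeping 158.0053475.

41.99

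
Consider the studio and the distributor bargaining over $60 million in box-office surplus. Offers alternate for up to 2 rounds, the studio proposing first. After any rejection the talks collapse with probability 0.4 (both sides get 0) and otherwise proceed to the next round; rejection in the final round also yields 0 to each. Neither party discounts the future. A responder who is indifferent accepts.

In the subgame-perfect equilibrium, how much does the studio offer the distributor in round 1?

36

Round 2 (the distributor proposes): rejection yields 0 for the studio; the distributor offers 0 and keeps 60.
Round 1 (the studio proposes): rejecting gives the distributor an expected 0.6 × 60 = 36; the studio offers that and keeps 24.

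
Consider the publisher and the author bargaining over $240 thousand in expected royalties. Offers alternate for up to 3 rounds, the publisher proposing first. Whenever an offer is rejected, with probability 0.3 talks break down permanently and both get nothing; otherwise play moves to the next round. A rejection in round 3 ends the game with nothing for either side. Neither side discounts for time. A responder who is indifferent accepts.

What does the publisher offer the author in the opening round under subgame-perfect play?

Round 3 (the publisher proposes): rejection yields 0 for the author; the publisher offers 0 and keeps 240.
Round 2 (the author proposes): rejecting gives the publisher an expected 0.7 × 240 = 168; the author offers that and keeps 72.
Round 1 (the publisher proposes): rejecting gives the author an expected 0.7 × 72 = 50.4. The publisher offers 50.4 and keeps 240 − 50.4 = 189.6.

50.4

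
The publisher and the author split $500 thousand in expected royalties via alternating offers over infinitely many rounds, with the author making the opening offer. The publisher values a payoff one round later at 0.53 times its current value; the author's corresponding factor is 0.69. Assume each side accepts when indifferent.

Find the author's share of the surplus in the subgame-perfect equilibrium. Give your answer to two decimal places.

Let x be the author's share when the author proposes and y be the publisher's share when the publisher proposes.
The publisher accepts iff offered ≥ 0.53·y, so x = 500 − 0.53y. Symmetrically y = 500 − 0.69x.
Substituting: x = 500 − 0.53(500 − 0.69x), giving x(1 − 0.69·0.53) = 500(1 − 0.53).
So x = 500 × 0.47 / 0.6343 ≈ 370.4872, and the publisher receives 500 − x ≈ 129.5128.

370.49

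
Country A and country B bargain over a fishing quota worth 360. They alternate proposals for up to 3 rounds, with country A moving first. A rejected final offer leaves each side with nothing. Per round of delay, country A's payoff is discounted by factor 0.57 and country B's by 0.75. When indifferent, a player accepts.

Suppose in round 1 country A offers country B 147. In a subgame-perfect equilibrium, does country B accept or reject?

Round 3 (country A proposes): rejection yields 0 for country B; country A offers 0 and keeps 360.
Round 2 (country B proposes): country A can get 360 next round, worth 0.57 × 360 = 205.2 now; country B offers that and keeps 154.8.
So by rejecting in round 1, country B gets 154.8 next round, worth 0.75 × 154.8 = 116.1 now.
Offer 147 ≥ 116.1, so country B accepts.

Accept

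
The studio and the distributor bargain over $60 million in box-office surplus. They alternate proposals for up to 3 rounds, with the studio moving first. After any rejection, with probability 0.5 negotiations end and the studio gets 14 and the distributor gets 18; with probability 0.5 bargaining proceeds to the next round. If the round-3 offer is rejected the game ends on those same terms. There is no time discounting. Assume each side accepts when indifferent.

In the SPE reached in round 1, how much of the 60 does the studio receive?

Round 3 (the studio proposes): the distributor gets 18 if talks fail, so the studio offers 18 and keeps 42.
Round 2 (the distributor proposes): rejecting gives the studio an expected 0.5 × 42 + 0.5 × 14 = 28; the distributor offers that and keeps 32.
Round 1 (the studio proposes): rejecting gives the distributor an expected 0.5 × 32 + 0.5 × 18 = 25, so the studio offers 25, keeping 35.

35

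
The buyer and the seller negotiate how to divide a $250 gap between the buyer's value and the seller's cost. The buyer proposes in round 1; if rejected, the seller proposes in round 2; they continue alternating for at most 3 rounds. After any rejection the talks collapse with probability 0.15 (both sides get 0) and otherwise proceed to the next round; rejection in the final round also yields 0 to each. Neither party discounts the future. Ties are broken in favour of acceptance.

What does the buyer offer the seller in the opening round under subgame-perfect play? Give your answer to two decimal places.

31.88

Round 3 (the buyer proposes): rejection yields 0 for the seller; the buyer offers 0 and keeps 250.
Round 2 (the seller proposes): rejecting gives the buyer an expected 0.85 × 250 = 212.5, so the seller offers 212.5, keeping 37.5.
Round 1 (the buyer proposes): rejecting gives the seller an expected 0.85 × 37.5 = 31.875, so the buyer offers 31.875, keeping 218.125.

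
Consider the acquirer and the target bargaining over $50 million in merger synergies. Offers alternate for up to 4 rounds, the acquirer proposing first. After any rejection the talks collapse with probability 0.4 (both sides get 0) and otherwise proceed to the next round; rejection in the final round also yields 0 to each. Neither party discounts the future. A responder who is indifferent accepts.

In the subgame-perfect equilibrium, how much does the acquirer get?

27.2

Round 4 (the target proposes): rejection yields 0 for the acquirer; the target offers 0 and keeps 50.
Round 3 (the acquirer proposes): rejecting gives the target an expected 0.6 × 50 = 30, so the acquirer offers 30, keeping 20.
Round 2 (the target proposes): rejecting gives the acquirer an expected 0.6 × 20 = 12, so the target offers 12, keeping 38.
Round 1 (the acquirer proposes): rejecting gives the target an expected 0.6 × 38 = 22.8, so the acquirer offers 22.8, keeping 27.2.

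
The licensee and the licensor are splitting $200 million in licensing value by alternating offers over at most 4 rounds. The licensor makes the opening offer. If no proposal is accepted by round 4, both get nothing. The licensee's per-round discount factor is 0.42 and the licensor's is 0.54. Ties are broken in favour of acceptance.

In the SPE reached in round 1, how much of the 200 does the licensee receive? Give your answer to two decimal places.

Work backward from the last round.
Round 4 (the licensee proposes): rejection yields 0 for the licensor; the licensee offers 0 and keeps 200.
Round 3 (the licensor proposes): the licensee can get 200 next round, worth 0.42 × 200 = 84 now; the licensor offers that and keeps 116.
Round 2 (the licensee proposes): the licensor can get 116 next round, worth 0.54 × 116 = 62.64 now. The licensee offers 62.64 and keeps 200 − 62.64 = 137.36.
Round 1 (the licensor proposes): the licensee can get 137.36 next round, worth 0.42 × 137.36 = 57.6912 now. The licensor offers 57.6912 and keeps 200 − 57.6912 = 142.3088.

57.69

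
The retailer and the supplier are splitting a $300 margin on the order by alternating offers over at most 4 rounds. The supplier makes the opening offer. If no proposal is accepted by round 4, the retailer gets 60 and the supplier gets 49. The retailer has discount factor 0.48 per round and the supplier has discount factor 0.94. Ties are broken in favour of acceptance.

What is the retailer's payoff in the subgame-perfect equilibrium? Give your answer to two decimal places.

63.00

Work backward from the last round.
Round 4 (the retailer proposes): the supplier gets 49 if talks fail, so the retailer offers 49 and keeps 251.
Round 3 (the supplier proposes): the retailer can get 251 next round, worth 0.48 × 251 = 120.48 now, so the supplier offers 120.48, keeping 179.52.
Round 2 (the retailer proposes): the supplier can get 179.52 next round, worth 0.94 × 179.52 = 168.7488 now. The retailer offers 168.7488 and keeps 300 − 168.7488 = 131.2512.
Round 1 (the supplier proposes): the retailer can get 131.2512 next round, worth 0.48 × 131.2512 = 63.000576 now. The supplier offers 63.000576 and keeps 300 − 63.000576 = 236.999424.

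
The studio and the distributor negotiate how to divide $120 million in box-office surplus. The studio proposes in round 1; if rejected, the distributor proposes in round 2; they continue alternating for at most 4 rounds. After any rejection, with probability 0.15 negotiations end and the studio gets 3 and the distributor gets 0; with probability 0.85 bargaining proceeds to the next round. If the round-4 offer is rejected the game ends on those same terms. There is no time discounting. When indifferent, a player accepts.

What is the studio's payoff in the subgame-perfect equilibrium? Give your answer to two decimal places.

By backward induction:
Round 4 (the distributor proposes): the studio gets 3 if talks fail, so the distributor offers 3 and keeps 117.
Round 3 (the studio proposes): rejecting gives the distributor an expected 0.85 × 117 = 99.45, so the studio offers 99.45, keeping 20.55.
Round 2 (the distributor proposes): rejecting gives the studio an expected 0.85 × 20.55 + 0.15 × 3 = 17.9175, so the distributor offers 17.9175, keeping 102.0825.
Round 1 (the studio proposes): rejecting gives the distributor an expected 0.85 × 102.0825 = 86.770125, so the studio offers 86.770125, keeping 33.229875.

33.23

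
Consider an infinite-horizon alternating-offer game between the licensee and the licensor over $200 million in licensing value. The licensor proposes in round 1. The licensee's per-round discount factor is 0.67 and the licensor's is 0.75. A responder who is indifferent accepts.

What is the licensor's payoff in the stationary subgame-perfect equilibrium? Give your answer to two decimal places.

In a stationary SPE each proposer offers the other exactly their discounted continuation value.
If the licensor keeps x when proposing and the licensee keeps y when proposing, then x = 200 − 0.67y and y = 200 − 0.75x.
Solving: x = 200(1 − 0.67) / (1 − 0.75·0.67) = 66 / 0.4975 ≈ 132.6633.
The licensee gets 200 − 132.6633 ≈ 67.3367.

132.66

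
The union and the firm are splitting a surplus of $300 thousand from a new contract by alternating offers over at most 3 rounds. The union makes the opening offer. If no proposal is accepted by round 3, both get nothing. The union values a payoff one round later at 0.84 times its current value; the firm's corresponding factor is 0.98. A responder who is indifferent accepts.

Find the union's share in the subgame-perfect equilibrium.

Round 3 (the union proposes): rejection yields 0 for the firm; the union offers 0 and keeps 300.
Round 2 (the firm proposes): the union can get 300 next round, worth 0.84 × 300 = 252 now; the firm offers that and keeps 48.
Round 1 (the union proposes): the firm can get 48 next round, worth 0.98 × 48 = 47.04 now; the union offers that and keeps 252.96.

252.96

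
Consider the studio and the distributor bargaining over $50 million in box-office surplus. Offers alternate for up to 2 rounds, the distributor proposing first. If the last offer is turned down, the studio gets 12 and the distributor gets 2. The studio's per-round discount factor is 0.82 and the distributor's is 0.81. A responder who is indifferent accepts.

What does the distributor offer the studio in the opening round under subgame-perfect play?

Work backward from the last round.
Round 2 (the studio proposes): the distributor gets 2 if talks fail, so the studio offers 2 and keeps 48.
Round 1 (the distributor proposes): the studio can get 48 next round, worth 0.82 × 48 = 39.36 now, so the distributor offers 39.36, keeping 10.64.

39.36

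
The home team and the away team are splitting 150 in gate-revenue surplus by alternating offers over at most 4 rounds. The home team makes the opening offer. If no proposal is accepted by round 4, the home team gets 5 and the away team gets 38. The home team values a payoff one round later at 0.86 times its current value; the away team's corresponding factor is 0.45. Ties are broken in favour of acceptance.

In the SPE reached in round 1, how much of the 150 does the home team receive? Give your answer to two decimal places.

115.30

Round 4 (the away team proposes): the home team gets 5 if talks fail, so the away team offers 5 and keeps 145.
Round 3 (the home team proposes): the away team can get 145 next round, worth 0.45 × 145 = 65.25 now. The home team offers 65.25 and keeps 150 − 65.25 = 84.75.
Round 2 (the away team proposes): the home team can get 84.75 next round, worth 0.86 × 84.75 = 72.885 now. The away team offers 72.885 and keeps 150 − 72.885 = 77.115.
Round 1 (the home team proposes): the away team can get 77.115 next round, worth 0.45 × 77.115 = 34.70175 now, so the home team offers 34.70175, keeping 115.29825.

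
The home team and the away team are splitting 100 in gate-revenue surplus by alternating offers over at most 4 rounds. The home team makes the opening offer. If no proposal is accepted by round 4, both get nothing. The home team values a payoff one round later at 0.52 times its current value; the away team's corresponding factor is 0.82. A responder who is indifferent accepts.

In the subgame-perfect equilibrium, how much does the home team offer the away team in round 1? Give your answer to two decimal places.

Round 4 (the away team proposes): the home team will accept anything ≥ 0, so the away team offers 0 and keeps 100.
Round 3 (the home team proposes): the away team can get 100 next round, worth 0.82 × 100 = 82 now. The home team offers 82 and keeps 100 − 82 = 18.
Round 2 (the away team proposes): the home team can get 18 next round, worth 0.52 × 18 = 9.36 now; the away team offers that and keeps 90.64.
Round 1 (the home team proposes): the away team can get 90.64 next round, worth 0.82 × 90.64 = 74.3248 now, so the home team offers 74.3248, keeping 25.6752.

74.32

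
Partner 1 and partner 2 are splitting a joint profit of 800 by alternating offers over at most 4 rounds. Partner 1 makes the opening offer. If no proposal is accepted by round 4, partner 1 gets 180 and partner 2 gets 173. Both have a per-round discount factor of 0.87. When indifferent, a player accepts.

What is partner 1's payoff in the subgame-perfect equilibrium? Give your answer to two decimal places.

301.25

By backward induction:
Round 4 (partner 2 proposes): partner 1 gets 180 if talks fail, so partner 2 offers 180 and keeps 620.
Round 3 (partner 1 proposes): partner 2 can get 620 next round, worth 0.87 × 620 = 539.4 now. Partner 1 offers 539.4 and keeps 800 − 539.4 = 260.6.
Round 2 (partner 2 proposes): partner 1 can get 260.6 next round, worth 0.87 × 260.6 = 226.722 now; partner 2 offers that and keeps 573.278.
Round 1 (partner 1 proposes): partner 2 can get 573.278 next round, worth 0.87 × 573.278 = 498.75186 now. Partner 1 offers 498.75186 and keeps 800 − 498.75186 = 301.24814.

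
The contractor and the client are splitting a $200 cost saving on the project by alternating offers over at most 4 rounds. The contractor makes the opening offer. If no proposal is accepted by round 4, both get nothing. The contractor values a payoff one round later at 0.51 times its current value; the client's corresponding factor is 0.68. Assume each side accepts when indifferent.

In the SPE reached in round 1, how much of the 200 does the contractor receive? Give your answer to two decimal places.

86.20

Solve by backward induction from round 4.
Round 4 (the client proposes): the contractor will accept anything ≥ 0, so the client offers 0 and keeps 200.
Round 3 (the contractor proposes): the client can get 200 next round, worth 0.68 × 200 = 136 now. The contractor offers 136 and keeps 200 − 136 = 64.
Round 2 (the client proposes): the contractor can get 64 next round, worth 0.51 × 64 = 32.64 now, so the client offers 32.64, keeping 167.36.
Round 1 (the contractor proposes): the client can get 167.36 next round, worth 0.68 × 167.36 = 113.8048 now. The contractor offers 113.8048 and keeps 200 − 113.8048 = 86.1952.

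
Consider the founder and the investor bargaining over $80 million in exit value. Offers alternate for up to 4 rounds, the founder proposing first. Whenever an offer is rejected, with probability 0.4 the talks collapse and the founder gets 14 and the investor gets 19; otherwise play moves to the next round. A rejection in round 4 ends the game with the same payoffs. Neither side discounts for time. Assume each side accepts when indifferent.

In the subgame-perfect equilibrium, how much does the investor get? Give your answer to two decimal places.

40.43

Round 4 (the investor proposes): the founder gets 14 if talks fail, so the investor offers 14 and keeps 66.
Round 3 (the founder proposes): rejecting gives the investor an expected 0.6 × 66 + 0.4 × 19 = 47.2; the founder offers that and keeps 32.8.
Round 2 (the investor proposes): rejecting gives the founder an expected 0.6 × 32.8 + 0.4 × 14 = 25.28; the investor offers that and keeps 54.72.
Round 1 (the founder proposes): rejecting gives the investor an expected 0.6 × 54.72 + 0.4 × 19 = 40.432. The founder offers 40.432 and keeps 80 − 40.432 = 39.568.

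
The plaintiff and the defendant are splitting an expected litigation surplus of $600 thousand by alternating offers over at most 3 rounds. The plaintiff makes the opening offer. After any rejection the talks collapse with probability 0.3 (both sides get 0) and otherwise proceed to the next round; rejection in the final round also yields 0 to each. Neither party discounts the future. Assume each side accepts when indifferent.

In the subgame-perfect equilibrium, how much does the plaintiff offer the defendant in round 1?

Round 3 (the plaintiff proposes): rejection yields 0 for the defendant; the plaintiff offers 0 and keeps 600.
Round 2 (the defendant proposes): rejecting gives the plaintiff an expected 0.7 × 600 = 420, so the defendant offers 420, keeping 180.
Round 1 (the plaintiff proposes): rejecting gives the defendant an expected 0.7 × 180 = 126, so the plaintiff offers 126, keeping 474.

126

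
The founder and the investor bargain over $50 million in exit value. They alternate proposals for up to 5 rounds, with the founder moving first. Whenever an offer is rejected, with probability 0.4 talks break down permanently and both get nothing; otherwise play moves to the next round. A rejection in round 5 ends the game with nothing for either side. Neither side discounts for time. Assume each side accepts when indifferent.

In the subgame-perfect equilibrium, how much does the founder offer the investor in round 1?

Round 5 (the founder proposes): rejection yields 0 for the investor; the founder offers 0 and keeps 50.
Round 4 (the investor proposes): rejecting gives the founder an expected 0.6 × 50 = 30; the investor offers that and keeps 20.
Round 3 (the founder proposes): rejecting gives the investor an expected 0.6 × 20 = 12, so the founder offers 12, keeping 38.
Round 2 (the investor proposes): rejecting gives the founder an expected 0.6 × 38 = 22.8, so the investor offers 22.8, keeping 27.2.
Round 1 (the founder proposes): rejecting gives the investor an expected 0.6 × 27.2 = 16.32. The founder offers 16.32 and keeps 50 − 16.32 = 33.68.

16.32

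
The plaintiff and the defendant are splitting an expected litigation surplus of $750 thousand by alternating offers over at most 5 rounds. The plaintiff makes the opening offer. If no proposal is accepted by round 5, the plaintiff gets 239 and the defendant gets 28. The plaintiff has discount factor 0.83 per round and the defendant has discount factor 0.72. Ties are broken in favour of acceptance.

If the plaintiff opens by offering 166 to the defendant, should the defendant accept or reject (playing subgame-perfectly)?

Work out the defendant's continuation value if the offer is rejected.
Round 5 (the plaintiff proposes): the defendant gets 28 if talks fail, so the plaintiff offers 28 and keeps 722.
Round 4 (the defendant proposes): the plaintiff can get 722 next round, worth 0.83 × 722 = 599.26 now. The defendant offers 599.26 and keeps 750 − 599.26 = 150.74.
Round 3 (the plaintiff proposes): the defendant can get 150.74 next round, worth 0.72 × 150.74 = 108.5328 now, so the plaintiff offers 108.5328, keeping 641.4672.
Round 2 (the defendant proposes): the plaintiff can get 641.4672 next round, worth 0.83 × 641.4672 = 532.417776 now. The defendant offers 532.417776 and keeps 750 − 532.417776 = 217.582224.
So by rejecting in round 1, the defendant gets 217.582224 next round, worth 0.72 × 217.582224 = 156.65920128 now.
Offer 166 ≥ 156.65920128, so the defendant accepts.

Accept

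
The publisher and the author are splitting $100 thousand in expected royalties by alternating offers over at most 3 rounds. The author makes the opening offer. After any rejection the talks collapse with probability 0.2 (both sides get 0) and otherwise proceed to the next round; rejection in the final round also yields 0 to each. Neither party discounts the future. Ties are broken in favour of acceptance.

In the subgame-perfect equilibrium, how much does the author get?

84

Round 3 (the author proposes): the publisher will accept anything ≥ 0, so the author offers 0 and keeps 100.
Round 2 (the publisher proposes): rejecting gives the author an expected 0.8 × 100 = 80, so the publisher offers 80, keeping 20.
Round 1 (the author proposes): rejecting gives the publisher an expected 0.8 × 20 = 16, so the author offers 16, keeping 84.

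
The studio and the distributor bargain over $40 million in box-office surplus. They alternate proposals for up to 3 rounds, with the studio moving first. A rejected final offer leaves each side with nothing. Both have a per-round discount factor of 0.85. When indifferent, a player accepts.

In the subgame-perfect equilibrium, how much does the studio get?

By backward induction:
Round 3 (the studio proposes): the distributor will accept anything ≥ 0, so the studio offers 0 and keeps 40.
Round 2 (the distributor proposes): the studio can get 40 next round, worth 0.85 × 40 = 34 now; the distributor offers that and keeps 6.
Round 1 (the studio proposes): the distributor can get 6 next round, worth 0.85 × 6 = 5.1 now, so the studio offers 5.1, keeping 34.9.

34.9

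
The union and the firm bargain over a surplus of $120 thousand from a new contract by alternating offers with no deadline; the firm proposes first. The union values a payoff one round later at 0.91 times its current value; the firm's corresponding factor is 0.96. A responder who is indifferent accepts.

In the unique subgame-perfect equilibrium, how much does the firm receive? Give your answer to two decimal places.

In a stationary SPE each proposer offers the other exactly their discounted continuation value.
If the firm keeps x when proposing and the union keeps y when proposing, then x = 120 − 0.91y and y = 120 − 0.96x.
Solving: x = 120(1 − 0.91) / (1 − 0.96·0.91) = 10.8 / 0.1264 ≈ 85.4430.
The union gets 120 − 85.4430 ≈ 34.5570.

85.44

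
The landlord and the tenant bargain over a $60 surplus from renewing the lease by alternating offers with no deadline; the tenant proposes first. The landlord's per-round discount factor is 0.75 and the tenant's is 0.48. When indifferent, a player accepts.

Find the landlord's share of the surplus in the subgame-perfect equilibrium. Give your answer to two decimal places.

When the tenant proposes, the landlord accepts any offer worth at least 0.75 times what the landlord would get by proposing next round; and vice versa.
This gives x = 60 − 0.75y and y = 60 − 0.48x, where x and y are each side's share when it proposes.
Hence (1 − 0.75·0.48)x = 60(1 − 0.75), i.e. 0.64·x = 15.
x = 23.4375; the landlord's share is 60 − x = 36.5625.

36.56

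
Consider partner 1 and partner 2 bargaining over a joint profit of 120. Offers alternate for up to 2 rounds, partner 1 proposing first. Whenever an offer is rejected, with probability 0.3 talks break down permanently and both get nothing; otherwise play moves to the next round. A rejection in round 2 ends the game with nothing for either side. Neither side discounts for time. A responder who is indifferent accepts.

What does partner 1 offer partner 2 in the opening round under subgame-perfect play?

By backward induction:
Round 2 (partner 2 proposes): partner 1 will accept anything ≥ 0, so partner 2 offers 0 and keeps 120.
Round 1 (partner 1 proposes): rejecting gives partner 2 an expected 0.7 × 120 = 84. Partner 1 offers 84 and keeps 120 − 84 = 36.

84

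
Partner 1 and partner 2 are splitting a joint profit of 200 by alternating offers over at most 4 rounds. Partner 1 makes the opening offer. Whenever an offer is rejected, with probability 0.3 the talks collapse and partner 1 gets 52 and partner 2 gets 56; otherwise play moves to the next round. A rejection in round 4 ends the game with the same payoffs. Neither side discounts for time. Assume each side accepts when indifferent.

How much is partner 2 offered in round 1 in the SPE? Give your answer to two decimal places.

Round 4 (partner 2 proposes): partner 1 gets 52 if talks fail, so partner 2 offers 52 and keeps 148.
Round 3 (partner 1 proposes): rejecting gives partner 2 an expected 0.7 × 148 + 0.3 × 56 = 120.4; partner 1 offers that and keeps 79.6.
Round 2 (partner 2 proposes): rejecting gives partner 1 an expected 0.7 × 79.6 + 0.3 × 52 = 71.32. Partner 2 offers 71.32 and keeps 200 − 71.32 = 128.68.
Round 1 (partner 1 proposes): rejecting gives partner 2 an expected 0.7 × 128.68 + 0.3 × 56 = 106.876. Partner 1 offers 106.876 and keeps 200 − 106.876 = 93.124.

106.88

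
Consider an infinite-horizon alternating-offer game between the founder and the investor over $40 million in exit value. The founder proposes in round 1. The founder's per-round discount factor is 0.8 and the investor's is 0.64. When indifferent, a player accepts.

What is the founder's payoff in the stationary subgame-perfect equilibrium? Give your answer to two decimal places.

29.51

When the founder proposes, the investor accepts any offer worth at least 0.64 times what the investor would get by proposing next round; and vice versa.
This gives x = 40 − 0.64y and y = 40 − 0.8x, where x and y are each side's share when it proposes.
Hence (1 − 0.64·0.8)x = 40(1 − 0.64), i.e. 0.488·x = 14.4.
x ≈ 29.5082; the investor's share is 40 − x ≈ 10.4918.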